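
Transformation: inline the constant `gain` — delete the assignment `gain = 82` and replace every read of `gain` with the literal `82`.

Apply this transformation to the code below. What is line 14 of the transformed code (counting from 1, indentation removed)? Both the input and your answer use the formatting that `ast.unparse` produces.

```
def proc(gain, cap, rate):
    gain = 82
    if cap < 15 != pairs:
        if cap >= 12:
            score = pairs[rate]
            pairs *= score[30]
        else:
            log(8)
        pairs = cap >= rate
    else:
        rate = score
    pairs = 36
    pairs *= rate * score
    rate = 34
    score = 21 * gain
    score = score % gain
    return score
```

score = 21 * 82

Transformed code:
def proc(gain, cap, rate):
    if cap < 15 != pairs:
        if cap >= 12:
            score = pairs[rate]
            pairs *= score[30]
        else:
            log(8)
        pairs = cap >= rate
    else:
        rate = score
    pairs = 36
    pairs *= rate * score
    rate = 34
    score = 21 * 82
    score = score % 82
    return score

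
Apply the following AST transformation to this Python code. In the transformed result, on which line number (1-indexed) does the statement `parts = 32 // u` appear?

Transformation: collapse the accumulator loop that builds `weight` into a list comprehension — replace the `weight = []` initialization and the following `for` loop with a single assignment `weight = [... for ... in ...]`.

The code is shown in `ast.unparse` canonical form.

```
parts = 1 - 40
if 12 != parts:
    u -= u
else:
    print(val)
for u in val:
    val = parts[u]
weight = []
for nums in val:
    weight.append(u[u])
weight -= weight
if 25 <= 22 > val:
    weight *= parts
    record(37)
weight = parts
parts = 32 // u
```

Transformed code:
parts = 1 - 40
if 12 != parts:
    u -= u
else:
    print(val)
for u in val:
    val = parts[u]
weight = [u[u] for nums in val]
weight -= weight
if 25 <= 22 > val:
    weight *= parts
    record(37)
weight = parts
parts = 32 // u

14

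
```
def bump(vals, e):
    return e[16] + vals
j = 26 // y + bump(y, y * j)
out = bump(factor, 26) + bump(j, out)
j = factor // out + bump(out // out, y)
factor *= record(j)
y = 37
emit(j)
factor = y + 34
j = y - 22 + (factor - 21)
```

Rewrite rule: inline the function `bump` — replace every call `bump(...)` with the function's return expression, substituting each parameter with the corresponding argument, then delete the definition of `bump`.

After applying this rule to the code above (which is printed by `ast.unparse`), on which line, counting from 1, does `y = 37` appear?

Transformed code:
j = 26 // y + ((y * j)[16] + y)
out = 26[16] + factor + (out[16] + j)
j = factor // out + (y[16] + out // out)
factor *= record(j)
y = 37
emit(j)
factor = y + 34
j = y - 22 + (factor - 21)

5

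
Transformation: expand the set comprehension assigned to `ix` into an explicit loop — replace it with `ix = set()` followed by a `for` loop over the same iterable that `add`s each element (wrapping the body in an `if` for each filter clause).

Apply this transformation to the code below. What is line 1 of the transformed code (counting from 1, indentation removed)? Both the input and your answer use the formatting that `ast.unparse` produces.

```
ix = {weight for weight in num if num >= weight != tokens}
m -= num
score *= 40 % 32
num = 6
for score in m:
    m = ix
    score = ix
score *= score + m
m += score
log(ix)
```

ix = set()

Transformed code:
ix = set()
for weight in num:
    if num >= weight != tokens:
        ix.add(weight)
m -= num
score *= 40 % 32
num = 6
for score in m:
    m = ix
    score = ix
score *= score + m
m += score
log(ix)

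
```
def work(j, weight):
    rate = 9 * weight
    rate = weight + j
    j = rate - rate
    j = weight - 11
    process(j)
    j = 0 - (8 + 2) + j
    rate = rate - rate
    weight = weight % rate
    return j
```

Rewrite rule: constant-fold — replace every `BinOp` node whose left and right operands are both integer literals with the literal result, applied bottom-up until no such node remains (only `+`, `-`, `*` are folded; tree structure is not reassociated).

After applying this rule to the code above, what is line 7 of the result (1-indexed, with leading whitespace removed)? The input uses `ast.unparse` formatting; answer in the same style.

j = -10 + j

Transformed code:
def work(j, weight):
    rate = 9 * weight
    rate = weight + j
    j = rate - rate
    j = weight - 11
    process(j)
    j = -10 + j
    rate = rate - rate
    weight = weight % rate
    return j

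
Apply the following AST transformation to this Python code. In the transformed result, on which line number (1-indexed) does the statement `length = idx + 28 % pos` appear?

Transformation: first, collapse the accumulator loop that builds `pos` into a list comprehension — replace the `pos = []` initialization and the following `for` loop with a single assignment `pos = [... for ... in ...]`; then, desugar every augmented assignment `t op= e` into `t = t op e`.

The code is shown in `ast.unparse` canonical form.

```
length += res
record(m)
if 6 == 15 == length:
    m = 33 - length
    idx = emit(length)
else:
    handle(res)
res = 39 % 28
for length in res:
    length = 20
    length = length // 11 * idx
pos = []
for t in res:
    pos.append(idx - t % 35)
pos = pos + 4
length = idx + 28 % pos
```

Transformed code:
length = length + res
record(m)
if 6 == 15 == length:
    m = 33 - length
    idx = emit(length)
else:
    handle(res)
res = 39 % 28
for length in res:
    length = 20
    length = length // 11 * idx
pos = [idx - t % 35 for t in res]
pos = pos + 4
length = idx + 28 % pos

14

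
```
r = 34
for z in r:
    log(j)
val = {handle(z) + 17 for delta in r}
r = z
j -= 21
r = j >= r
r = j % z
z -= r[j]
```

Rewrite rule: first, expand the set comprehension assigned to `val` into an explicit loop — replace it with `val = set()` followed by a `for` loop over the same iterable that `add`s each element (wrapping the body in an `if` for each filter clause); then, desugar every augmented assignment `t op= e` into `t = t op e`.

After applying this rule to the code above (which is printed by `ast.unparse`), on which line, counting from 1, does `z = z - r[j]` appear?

Transformed code:
r = 34
for z in r:
    log(j)
val = set()
for delta in r:
    val.add(handle(z) + 17)
r = z
j = j - 21
r = j >= r
r = j % z
z = z - r[j]

11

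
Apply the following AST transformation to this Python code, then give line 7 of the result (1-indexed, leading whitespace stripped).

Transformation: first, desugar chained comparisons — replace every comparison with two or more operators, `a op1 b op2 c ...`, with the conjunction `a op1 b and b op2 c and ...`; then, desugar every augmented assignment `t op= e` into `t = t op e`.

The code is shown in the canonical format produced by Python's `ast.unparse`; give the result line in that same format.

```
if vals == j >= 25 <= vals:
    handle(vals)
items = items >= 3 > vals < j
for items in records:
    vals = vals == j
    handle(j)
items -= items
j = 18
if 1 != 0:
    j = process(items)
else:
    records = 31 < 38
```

Transformed code:
if vals == j and j >= 25 and (25 <= vals):
    handle(vals)
items = items >= 3 and 3 > vals and (vals < j)
for items in records:
    vals = vals == j
    handle(j)
items = items - items
j = 18
if 1 != 0:
    j = process(items)
else:
    records = 31 < 38

items = items - items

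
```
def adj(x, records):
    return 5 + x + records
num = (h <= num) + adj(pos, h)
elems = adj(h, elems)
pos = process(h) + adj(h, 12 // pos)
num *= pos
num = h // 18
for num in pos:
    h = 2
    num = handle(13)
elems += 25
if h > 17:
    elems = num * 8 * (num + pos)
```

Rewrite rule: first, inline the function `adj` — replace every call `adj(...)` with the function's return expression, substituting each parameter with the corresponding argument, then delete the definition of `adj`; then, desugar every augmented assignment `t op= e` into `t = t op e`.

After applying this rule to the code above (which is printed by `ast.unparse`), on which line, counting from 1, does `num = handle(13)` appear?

8

Transformed code:
num = (h <= num) + (5 + pos + h)
elems = 5 + h + elems
pos = process(h) + (5 + h + 12 // pos)
num = num * pos
num = h // 18
for num in pos:
    h = 2
    num = handle(13)
elems = elems + 25
if h > 17:
    elems = num * 8 * (num + pos)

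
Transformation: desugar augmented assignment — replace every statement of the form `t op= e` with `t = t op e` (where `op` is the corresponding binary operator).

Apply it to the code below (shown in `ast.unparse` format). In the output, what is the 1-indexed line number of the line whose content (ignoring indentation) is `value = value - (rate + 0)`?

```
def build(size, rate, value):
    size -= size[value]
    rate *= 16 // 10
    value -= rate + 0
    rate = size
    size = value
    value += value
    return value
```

4

Transformed code:
def build(size, rate, value):
    size = size - size[value]
    rate = rate * (16 // 10)
    value = value - (rate + 0)
    rate = size
    size = value
    value = value + value
    return value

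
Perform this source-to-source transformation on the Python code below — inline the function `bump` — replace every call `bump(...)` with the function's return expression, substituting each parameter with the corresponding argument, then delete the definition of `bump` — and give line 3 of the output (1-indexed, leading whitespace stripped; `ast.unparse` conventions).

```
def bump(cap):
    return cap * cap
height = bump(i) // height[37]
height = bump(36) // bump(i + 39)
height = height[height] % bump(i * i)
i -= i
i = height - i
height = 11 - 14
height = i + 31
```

height = height[height] % (i * i * (i * i))

Transformed code:
height = i * i // height[37]
height = 36 * 36 // ((i + 39) * (i + 39))
height = height[height] % (i * i * (i * i))
i -= i
i = height - i
height = 11 - 14
height = i + 31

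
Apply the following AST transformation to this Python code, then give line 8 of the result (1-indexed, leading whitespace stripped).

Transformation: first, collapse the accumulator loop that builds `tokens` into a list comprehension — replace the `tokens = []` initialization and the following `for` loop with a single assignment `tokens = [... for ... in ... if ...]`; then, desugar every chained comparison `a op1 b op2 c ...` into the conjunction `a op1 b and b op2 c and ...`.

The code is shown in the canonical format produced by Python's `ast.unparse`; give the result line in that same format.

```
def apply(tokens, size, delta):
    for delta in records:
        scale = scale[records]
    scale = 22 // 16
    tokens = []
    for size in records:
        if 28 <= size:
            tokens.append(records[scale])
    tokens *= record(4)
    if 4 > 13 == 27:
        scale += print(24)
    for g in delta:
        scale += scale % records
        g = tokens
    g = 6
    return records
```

scale += print(24)

Transformed code:
def apply(tokens, size, delta):
    for delta in records:
        scale = scale[records]
    scale = 22 // 16
    tokens = [records[scale] for size in records if 28 <= size]
    tokens *= record(4)
    if 4 > 13 and 13 == 27:
        scale += print(24)
    for g in delta:
        scale += scale % records
        g = tokens
    g = 6
    return records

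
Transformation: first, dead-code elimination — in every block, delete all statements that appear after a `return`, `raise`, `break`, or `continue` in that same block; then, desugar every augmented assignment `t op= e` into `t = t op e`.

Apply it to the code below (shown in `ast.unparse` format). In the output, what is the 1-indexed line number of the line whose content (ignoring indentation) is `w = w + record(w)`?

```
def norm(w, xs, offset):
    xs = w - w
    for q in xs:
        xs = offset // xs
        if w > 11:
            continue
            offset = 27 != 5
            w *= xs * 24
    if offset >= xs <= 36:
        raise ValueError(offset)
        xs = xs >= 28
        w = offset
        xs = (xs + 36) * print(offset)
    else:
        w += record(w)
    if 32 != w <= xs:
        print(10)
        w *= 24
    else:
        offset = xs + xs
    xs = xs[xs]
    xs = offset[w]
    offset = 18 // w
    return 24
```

Transformed code:
def norm(w, xs, offset):
    xs = w - w
    for q in xs:
        xs = offset // xs
        if w > 11:
            continue
    if offset >= xs <= 36:
        raise ValueError(offset)
    else:
        w = w + record(w)
    if 32 != w <= xs:
        print(10)
        w = w * 24
    else:
        offset = xs + xs
    xs = xs[xs]
    xs = offset[w]
    offset = 18 // w
    return 24

10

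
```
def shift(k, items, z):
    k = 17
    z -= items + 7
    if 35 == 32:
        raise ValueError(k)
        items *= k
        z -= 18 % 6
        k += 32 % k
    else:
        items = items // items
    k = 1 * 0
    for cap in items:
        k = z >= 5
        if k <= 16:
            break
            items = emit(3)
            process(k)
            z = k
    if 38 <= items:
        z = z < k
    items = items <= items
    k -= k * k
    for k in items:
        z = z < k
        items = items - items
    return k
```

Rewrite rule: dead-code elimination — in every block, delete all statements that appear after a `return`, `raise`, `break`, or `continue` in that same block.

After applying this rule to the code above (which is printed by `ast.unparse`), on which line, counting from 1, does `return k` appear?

20

Transformed code:
def shift(k, items, z):
    k = 17
    z -= items + 7
    if 35 == 32:
        raise ValueError(k)
    else:
        items = items // items
    k = 1 * 0
    for cap in items:
        k = z >= 5
        if k <= 16:
            break
    if 38 <= items:
        z = z < k
    items = items <= items
    k -= k * k
    for k in items:
        z = z < k
        items = items - items
    return k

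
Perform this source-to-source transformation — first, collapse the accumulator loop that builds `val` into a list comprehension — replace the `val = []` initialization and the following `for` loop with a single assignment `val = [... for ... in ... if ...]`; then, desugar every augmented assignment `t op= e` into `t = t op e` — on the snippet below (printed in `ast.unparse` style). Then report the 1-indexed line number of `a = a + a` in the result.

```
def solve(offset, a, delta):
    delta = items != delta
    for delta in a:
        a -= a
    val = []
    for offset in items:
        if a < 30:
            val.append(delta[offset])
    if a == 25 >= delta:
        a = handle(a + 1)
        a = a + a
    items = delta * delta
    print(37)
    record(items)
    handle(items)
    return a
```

8

Transformed code:
def solve(offset, a, delta):
    delta = items != delta
    for delta in a:
        a = a - a
    val = [delta[offset] for offset in items if a < 30]
    if a == 25 >= delta:
        a = handle(a + 1)
        a = a + a
    items = delta * delta
    print(37)
    record(items)
    handle(items)
    return a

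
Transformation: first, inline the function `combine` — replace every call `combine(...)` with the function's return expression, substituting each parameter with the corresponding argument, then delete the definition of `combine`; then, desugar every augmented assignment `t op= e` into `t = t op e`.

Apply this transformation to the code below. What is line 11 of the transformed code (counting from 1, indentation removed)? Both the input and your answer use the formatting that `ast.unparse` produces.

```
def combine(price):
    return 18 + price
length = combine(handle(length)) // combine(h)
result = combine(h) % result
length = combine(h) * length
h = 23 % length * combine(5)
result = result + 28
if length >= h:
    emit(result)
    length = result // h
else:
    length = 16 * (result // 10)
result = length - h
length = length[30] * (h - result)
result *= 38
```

result = length - h

Transformed code:
length = (18 + handle(length)) // (18 + h)
result = (18 + h) % result
length = (18 + h) * length
h = 23 % length * (18 + 5)
result = result + 28
if length >= h:
    emit(result)
    length = result // h
else:
    length = 16 * (result // 10)
result = length - h
length = length[30] * (h - result)
result = result * 38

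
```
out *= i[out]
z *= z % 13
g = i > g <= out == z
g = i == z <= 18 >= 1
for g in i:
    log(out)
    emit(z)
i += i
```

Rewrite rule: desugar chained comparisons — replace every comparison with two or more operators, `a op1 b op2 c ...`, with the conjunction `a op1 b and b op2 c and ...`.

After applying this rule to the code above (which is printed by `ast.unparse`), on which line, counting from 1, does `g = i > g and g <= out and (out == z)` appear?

Transformed code:
out *= i[out]
z *= z % 13
g = i > g and g <= out and (out == z)
g = i == z and z <= 18 and (18 >= 1)
for g in i:
    log(out)
    emit(z)
i += i

3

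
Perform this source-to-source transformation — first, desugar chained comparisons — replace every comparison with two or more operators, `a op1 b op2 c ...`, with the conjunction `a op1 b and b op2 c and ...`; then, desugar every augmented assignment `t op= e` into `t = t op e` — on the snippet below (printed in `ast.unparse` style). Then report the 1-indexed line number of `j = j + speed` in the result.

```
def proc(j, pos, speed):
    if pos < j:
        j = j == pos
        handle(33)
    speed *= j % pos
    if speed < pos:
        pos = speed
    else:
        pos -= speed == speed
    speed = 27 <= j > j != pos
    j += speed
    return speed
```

Transformed code:
def proc(j, pos, speed):
    if pos < j:
        j = j == pos
        handle(33)
    speed = speed * (j % pos)
    if speed < pos:
        pos = speed
    else:
        pos = pos - (speed == speed)
    speed = 27 <= j and j > j and (j != pos)
    j = j + speed
    return speed

11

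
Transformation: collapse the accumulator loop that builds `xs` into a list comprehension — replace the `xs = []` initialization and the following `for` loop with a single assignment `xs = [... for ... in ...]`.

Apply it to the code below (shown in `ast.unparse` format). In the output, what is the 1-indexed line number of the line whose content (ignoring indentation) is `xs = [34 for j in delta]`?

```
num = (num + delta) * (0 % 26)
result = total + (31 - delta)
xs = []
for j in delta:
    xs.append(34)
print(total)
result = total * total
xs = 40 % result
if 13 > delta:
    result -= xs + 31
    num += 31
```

Transformed code:
num = (num + delta) * (0 % 26)
result = total + (31 - delta)
xs = [34 for j in delta]
print(total)
result = total * total
xs = 40 % result
if 13 > delta:
    result -= xs + 31
    num += 31

3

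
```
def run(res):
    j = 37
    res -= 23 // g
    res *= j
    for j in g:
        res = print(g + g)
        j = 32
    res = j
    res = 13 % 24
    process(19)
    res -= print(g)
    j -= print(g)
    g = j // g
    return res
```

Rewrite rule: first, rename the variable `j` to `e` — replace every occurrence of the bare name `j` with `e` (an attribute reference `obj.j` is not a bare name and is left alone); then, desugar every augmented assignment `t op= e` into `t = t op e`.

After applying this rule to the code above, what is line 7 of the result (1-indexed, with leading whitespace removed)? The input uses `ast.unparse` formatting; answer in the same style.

e = 32

Transformed code:
def run(res):
    e = 37
    res = res - 23 // g
    res = res * e
    for e in g:
        res = print(g + g)
        e = 32
    res = e
    res = 13 % 24
    process(19)
    res = res - print(g)
    e = e - print(g)
    g = e // g
    return res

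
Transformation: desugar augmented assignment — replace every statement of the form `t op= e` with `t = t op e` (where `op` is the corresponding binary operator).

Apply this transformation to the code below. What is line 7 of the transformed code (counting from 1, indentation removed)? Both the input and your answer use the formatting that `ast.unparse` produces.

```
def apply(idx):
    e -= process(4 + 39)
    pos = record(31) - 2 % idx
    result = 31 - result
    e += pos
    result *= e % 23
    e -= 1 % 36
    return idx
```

Transformed code:
def apply(idx):
    e = e - process(4 + 39)
    pos = record(31) - 2 % idx
    result = 31 - result
    e = e + pos
    result = result * (e % 23)
    e = e - 1 % 36
    return idx

e = e - 1 % 36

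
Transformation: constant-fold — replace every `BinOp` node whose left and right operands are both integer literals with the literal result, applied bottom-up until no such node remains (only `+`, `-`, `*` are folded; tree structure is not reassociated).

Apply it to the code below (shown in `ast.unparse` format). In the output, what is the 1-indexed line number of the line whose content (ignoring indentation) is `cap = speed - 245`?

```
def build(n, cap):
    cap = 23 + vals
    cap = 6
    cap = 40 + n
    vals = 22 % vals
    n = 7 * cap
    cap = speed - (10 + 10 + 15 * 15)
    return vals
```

7

Transformed code:
def build(n, cap):
    cap = 23 + vals
    cap = 6
    cap = 40 + n
    vals = 22 % vals
    n = 7 * cap
    cap = speed - 245
    return vals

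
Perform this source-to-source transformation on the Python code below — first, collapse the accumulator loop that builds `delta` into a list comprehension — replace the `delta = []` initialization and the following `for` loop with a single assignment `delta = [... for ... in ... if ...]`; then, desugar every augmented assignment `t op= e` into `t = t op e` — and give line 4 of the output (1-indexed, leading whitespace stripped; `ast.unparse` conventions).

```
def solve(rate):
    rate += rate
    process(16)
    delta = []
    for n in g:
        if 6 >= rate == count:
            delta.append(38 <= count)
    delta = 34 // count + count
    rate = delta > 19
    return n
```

delta = [38 <= count for n in g if 6 >= rate == count]

Transformed code:
def solve(rate):
    rate = rate + rate
    process(16)
    delta = [38 <= count for n in g if 6 >= rate == count]
    delta = 34 // count + count
    rate = delta > 19
    return n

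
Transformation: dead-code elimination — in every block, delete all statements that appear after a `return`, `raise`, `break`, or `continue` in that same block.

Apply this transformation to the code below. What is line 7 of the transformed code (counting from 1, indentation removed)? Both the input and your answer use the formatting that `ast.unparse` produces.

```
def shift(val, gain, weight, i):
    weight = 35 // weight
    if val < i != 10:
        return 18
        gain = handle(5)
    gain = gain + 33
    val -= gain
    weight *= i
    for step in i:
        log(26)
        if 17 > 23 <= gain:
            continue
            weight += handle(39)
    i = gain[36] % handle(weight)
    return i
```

weight *= i

Transformed code:
def shift(val, gain, weight, i):
    weight = 35 // weight
    if val < i != 10:
        return 18
    gain = gain + 33
    val -= gain
    weight *= i
    for step in i:
        log(26)
        if 17 > 23 <= gain:
            continue
    i = gain[36] % handle(weight)
    return i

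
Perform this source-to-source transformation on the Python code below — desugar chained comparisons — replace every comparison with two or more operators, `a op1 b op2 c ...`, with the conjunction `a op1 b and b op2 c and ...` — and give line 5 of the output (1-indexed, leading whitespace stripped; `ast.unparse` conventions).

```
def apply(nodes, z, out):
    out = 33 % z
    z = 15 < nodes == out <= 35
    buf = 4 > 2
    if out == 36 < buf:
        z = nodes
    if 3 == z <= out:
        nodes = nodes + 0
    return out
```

Transformed code:
def apply(nodes, z, out):
    out = 33 % z
    z = 15 < nodes and nodes == out and (out <= 35)
    buf = 4 > 2
    if out == 36 and 36 < buf:
        z = nodes
    if 3 == z and z <= out:
        nodes = nodes + 0
    return out

if out == 36 and 36 < buf:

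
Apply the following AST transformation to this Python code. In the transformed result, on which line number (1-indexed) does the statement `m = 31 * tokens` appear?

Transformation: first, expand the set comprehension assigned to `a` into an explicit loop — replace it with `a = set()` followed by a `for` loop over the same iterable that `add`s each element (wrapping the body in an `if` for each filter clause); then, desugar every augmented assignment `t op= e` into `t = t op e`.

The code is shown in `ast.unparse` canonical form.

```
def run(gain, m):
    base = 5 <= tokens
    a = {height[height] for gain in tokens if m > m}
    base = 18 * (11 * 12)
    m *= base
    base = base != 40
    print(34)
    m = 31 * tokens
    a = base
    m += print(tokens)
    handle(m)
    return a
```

11

Transformed code:
def run(gain, m):
    base = 5 <= tokens
    a = set()
    for gain in tokens:
        if m > m:
            a.add(height[height])
    base = 18 * (11 * 12)
    m = m * base
    base = base != 40
    print(34)
    m = 31 * tokens
    a = base
    m = m + print(tokens)
    handle(m)
    return a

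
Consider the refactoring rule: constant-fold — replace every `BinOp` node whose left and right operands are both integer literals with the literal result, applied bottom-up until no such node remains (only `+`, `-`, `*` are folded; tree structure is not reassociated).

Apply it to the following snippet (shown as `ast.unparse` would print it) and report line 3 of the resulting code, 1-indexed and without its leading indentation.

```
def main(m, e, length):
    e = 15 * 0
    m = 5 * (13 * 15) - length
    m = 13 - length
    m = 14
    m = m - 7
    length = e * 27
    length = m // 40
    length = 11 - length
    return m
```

Transformed code:
def main(m, e, length):
    e = 0
    m = 975 - length
    m = 13 - length
    m = 14
    m = m - 7
    length = e * 27
    length = m // 40
    length = 11 - length
    return m

m = 975 - length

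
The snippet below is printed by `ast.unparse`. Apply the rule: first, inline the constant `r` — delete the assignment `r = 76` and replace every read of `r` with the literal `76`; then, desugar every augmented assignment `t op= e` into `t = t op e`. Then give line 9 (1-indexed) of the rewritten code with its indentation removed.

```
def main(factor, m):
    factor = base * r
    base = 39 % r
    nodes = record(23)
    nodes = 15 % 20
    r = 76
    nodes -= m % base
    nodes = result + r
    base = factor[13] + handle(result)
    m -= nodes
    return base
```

m = m - nodes

Transformed code:
def main(factor, m):
    factor = base * 76
    base = 39 % 76
    nodes = record(23)
    nodes = 15 % 20
    nodes = nodes - m % base
    nodes = result + 76
    base = factor[13] + handle(result)
    m = m - nodes
    return base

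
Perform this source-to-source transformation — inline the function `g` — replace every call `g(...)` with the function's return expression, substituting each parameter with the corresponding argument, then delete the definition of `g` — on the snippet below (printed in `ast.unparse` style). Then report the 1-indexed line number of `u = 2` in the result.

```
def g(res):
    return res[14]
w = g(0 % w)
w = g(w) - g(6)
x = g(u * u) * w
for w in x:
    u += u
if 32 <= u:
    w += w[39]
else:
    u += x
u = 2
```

10

Transformed code:
w = (0 % w)[14]
w = w[14] - 6[14]
x = (u * u)[14] * w
for w in x:
    u += u
if 32 <= u:
    w += w[39]
else:
    u += x
u = 2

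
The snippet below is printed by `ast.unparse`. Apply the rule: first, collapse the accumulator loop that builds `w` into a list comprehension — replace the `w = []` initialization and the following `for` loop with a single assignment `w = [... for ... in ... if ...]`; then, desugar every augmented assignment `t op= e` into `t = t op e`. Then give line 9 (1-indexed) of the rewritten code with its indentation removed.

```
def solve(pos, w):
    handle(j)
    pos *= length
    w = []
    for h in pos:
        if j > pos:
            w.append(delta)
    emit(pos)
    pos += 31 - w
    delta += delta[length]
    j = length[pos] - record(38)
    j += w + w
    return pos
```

j = j + (w + w)

Transformed code:
def solve(pos, w):
    handle(j)
    pos = pos * length
    w = [delta for h in pos if j > pos]
    emit(pos)
    pos = pos + (31 - w)
    delta = delta + delta[length]
    j = length[pos] - record(38)
    j = j + (w + w)
    return pos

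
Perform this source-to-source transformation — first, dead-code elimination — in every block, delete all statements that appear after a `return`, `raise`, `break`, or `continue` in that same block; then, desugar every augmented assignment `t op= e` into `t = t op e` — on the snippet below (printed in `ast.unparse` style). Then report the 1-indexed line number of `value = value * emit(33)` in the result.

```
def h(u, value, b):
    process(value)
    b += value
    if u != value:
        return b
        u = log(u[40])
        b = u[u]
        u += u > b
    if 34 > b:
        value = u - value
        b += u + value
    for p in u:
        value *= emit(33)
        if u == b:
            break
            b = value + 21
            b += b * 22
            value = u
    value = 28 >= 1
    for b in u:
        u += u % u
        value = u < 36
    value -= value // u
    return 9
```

Transformed code:
def h(u, value, b):
    process(value)
    b = b + value
    if u != value:
        return b
    if 34 > b:
        value = u - value
        b = b + (u + value)
    for p in u:
        value = value * emit(33)
        if u == b:
            break
    value = 28 >= 1
    for b in u:
        u = u + u % u
        value = u < 36
    value = value - value // u
    return 9

10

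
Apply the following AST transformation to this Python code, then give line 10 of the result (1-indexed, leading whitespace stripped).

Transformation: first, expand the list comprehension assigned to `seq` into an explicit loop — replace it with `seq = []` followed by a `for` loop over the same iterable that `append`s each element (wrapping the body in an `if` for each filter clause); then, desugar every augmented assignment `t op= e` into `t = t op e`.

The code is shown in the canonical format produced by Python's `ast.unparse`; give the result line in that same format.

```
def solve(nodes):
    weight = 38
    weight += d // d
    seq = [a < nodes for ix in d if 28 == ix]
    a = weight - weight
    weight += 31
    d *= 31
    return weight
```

Transformed code:
def solve(nodes):
    weight = 38
    weight = weight + d // d
    seq = []
    for ix in d:
        if 28 == ix:
            seq.append(a < nodes)
    a = weight - weight
    weight = weight + 31
    d = d * 31
    return weight

d = d * 31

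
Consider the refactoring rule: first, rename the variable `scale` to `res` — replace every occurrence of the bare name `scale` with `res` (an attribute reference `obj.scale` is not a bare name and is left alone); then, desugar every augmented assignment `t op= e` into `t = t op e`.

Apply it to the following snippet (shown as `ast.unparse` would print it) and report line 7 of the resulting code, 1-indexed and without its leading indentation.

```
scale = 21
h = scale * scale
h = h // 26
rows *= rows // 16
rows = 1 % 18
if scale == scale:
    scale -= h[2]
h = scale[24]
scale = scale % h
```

res = res - h[2]

Transformed code:
res = 21
h = res * res
h = h // 26
rows = rows * (rows // 16)
rows = 1 % 18
if res == res:
    res = res - h[2]
h = res[24]
res = res % h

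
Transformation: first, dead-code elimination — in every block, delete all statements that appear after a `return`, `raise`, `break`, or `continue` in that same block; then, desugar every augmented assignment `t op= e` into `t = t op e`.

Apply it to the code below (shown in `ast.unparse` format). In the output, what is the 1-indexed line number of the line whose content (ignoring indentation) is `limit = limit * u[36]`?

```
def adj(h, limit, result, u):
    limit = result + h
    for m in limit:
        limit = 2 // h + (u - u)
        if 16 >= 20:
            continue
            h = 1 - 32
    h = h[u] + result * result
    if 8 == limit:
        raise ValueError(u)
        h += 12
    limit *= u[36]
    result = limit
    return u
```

10

Transformed code:
def adj(h, limit, result, u):
    limit = result + h
    for m in limit:
        limit = 2 // h + (u - u)
        if 16 >= 20:
            continue
    h = h[u] + result * result
    if 8 == limit:
        raise ValueError(u)
    limit = limit * u[36]
    result = limit
    return u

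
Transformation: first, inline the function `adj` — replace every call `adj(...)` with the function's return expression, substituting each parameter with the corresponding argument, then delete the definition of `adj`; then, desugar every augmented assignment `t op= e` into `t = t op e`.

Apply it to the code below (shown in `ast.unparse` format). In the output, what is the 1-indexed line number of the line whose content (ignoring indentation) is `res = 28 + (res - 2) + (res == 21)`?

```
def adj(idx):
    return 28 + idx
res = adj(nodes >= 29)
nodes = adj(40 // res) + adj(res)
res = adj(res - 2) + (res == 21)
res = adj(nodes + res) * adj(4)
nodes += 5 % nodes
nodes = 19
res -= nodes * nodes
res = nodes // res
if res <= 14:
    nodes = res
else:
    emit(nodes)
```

3

Transformed code:
res = 28 + (nodes >= 29)
nodes = 28 + 40 // res + (28 + res)
res = 28 + (res - 2) + (res == 21)
res = (28 + (nodes + res)) * (28 + 4)
nodes = nodes + 5 % nodes
nodes = 19
res = res - nodes * nodes
res = nodes // res
if res <= 14:
    nodes = res
else:
    emit(nodes)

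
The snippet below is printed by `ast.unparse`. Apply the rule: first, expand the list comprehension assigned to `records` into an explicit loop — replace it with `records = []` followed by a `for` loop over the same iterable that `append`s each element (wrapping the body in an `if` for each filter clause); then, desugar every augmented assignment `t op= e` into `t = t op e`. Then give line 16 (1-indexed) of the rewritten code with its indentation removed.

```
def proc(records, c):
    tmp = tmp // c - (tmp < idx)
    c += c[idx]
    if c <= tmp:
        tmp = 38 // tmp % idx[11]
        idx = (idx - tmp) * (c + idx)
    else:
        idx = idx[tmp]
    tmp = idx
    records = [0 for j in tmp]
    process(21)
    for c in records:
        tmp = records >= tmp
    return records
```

Transformed code:
def proc(records, c):
    tmp = tmp // c - (tmp < idx)
    c = c + c[idx]
    if c <= tmp:
        tmp = 38 // tmp % idx[11]
        idx = (idx - tmp) * (c + idx)
    else:
        idx = idx[tmp]
    tmp = idx
    records = []
    for j in tmp:
        records.append(0)
    process(21)
    for c in records:
        tmp = records >= tmp
    return records

return records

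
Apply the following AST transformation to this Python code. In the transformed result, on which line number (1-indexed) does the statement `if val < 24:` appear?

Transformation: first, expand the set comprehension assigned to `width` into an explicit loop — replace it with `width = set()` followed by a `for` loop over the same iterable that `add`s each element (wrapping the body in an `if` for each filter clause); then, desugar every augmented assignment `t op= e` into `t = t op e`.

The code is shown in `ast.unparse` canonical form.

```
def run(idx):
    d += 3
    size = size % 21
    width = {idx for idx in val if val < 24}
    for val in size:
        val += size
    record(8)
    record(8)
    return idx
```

6

Transformed code:
def run(idx):
    d = d + 3
    size = size % 21
    width = set()
    for idx in val:
        if val < 24:
            width.add(idx)
    for val in size:
        val = val + size
    record(8)
    record(8)
    return idx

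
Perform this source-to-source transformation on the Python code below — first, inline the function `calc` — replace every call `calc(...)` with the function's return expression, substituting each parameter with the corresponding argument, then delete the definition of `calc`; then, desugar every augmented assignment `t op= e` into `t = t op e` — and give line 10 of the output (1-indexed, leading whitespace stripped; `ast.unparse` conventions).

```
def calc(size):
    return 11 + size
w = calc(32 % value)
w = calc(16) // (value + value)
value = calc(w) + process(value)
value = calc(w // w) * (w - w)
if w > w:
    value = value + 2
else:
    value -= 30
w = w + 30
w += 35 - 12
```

w = w + (35 - 12)

Transformed code:
w = 11 + 32 % value
w = (11 + 16) // (value + value)
value = 11 + w + process(value)
value = (11 + w // w) * (w - w)
if w > w:
    value = value + 2
else:
    value = value - 30
w = w + 30
w = w + (35 - 12)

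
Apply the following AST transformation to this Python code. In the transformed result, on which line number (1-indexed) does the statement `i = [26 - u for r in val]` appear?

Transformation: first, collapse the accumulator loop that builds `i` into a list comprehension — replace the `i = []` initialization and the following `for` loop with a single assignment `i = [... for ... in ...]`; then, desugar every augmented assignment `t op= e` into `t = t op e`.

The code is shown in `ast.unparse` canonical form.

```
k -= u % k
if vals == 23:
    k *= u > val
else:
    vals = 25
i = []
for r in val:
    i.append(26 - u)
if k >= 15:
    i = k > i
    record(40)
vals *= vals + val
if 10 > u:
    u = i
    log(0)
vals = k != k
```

Transformed code:
k = k - u % k
if vals == 23:
    k = k * (u > val)
else:
    vals = 25
i = [26 - u for r in val]
if k >= 15:
    i = k > i
    record(40)
vals = vals * (vals + val)
if 10 > u:
    u = i
    log(0)
vals = k != k

6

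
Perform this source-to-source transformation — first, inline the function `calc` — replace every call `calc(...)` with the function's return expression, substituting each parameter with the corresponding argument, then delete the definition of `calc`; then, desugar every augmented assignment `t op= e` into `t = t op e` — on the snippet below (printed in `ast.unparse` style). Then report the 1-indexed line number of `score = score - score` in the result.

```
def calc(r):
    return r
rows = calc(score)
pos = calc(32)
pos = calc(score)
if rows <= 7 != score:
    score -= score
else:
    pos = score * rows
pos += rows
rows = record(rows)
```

5

Transformed code:
rows = score
pos = 32
pos = score
if rows <= 7 != score:
    score = score - score
else:
    pos = score * rows
pos = pos + rows
rows = record(rows)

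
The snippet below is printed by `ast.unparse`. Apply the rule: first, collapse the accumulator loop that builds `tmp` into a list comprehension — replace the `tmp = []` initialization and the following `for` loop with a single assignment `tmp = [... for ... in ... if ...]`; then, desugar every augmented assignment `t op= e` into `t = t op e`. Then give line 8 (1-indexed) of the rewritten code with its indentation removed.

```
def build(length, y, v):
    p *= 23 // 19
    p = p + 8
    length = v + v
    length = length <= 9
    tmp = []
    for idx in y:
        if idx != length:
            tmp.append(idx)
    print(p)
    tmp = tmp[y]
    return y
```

Transformed code:
def build(length, y, v):
    p = p * (23 // 19)
    p = p + 8
    length = v + v
    length = length <= 9
    tmp = [idx for idx in y if idx != length]
    print(p)
    tmp = tmp[y]
    return y

tmp = tmp[y]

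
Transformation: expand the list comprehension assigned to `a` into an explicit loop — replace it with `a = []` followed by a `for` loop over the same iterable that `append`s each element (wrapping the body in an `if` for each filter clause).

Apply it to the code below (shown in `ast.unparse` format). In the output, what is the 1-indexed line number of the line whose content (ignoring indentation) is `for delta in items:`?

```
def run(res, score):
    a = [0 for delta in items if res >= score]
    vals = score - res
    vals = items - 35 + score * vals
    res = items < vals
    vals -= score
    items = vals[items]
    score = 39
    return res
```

3

Transformed code:
def run(res, score):
    a = []
    for delta in items:
        if res >= score:
            a.append(0)
    vals = score - res
    vals = items - 35 + score * vals
    res = items < vals
    vals -= score
    items = vals[items]
    score = 39
    return res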